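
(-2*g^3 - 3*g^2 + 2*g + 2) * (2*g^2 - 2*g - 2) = -4*g^5 - 2*g^4 + 14*g^3 + 6*g^2 - 8*g - 4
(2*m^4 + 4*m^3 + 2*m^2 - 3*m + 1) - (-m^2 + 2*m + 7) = 2*m^4 + 4*m^3 + 3*m^2 - 5*m - 6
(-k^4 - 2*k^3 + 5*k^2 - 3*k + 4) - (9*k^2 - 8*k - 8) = -k^4 - 2*k^3 - 4*k^2 + 5*k + 12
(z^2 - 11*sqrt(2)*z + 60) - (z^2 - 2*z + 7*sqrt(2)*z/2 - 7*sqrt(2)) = -29*sqrt(2)*z/2 + 2*z + 7*sqrt(2) + 60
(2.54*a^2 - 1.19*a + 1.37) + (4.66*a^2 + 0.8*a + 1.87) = 7.2*a^2 - 0.39*a + 3.24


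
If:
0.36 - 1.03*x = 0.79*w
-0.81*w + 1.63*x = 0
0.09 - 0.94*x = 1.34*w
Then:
No Solution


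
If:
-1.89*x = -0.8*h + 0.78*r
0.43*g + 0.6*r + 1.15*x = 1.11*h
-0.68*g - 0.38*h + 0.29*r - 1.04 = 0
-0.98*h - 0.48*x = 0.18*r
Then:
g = -0.60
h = 0.03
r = 2.22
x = -0.90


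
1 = 1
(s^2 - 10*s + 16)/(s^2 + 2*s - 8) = (s - 8)/(s + 4)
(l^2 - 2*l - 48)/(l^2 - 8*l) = (l + 6)/l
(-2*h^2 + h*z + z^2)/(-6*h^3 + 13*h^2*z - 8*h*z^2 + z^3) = (2*h + z)/(6*h^2 - 7*h*z + z^2)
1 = 1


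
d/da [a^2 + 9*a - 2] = 2*a + 9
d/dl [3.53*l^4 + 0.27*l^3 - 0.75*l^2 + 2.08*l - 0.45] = 14.12*l^3 + 0.81*l^2 - 1.5*l + 2.08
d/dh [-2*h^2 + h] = 1 - 4*h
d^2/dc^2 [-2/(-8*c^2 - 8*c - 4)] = 2*(-2*c^2 - 2*c + 2*(2*c + 1)^2 - 1)/(2*c^2 + 2*c + 1)^3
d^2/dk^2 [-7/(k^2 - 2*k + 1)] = -42/(k^4 - 4*k^3 + 6*k^2 - 4*k + 1)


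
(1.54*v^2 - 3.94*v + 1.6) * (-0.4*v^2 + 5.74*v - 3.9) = -0.616*v^4 + 10.4156*v^3 - 29.2616*v^2 + 24.55*v - 6.24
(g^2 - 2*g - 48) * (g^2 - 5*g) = g^4 - 7*g^3 - 38*g^2 + 240*g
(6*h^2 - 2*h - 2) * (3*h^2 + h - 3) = 18*h^4 - 26*h^2 + 4*h + 6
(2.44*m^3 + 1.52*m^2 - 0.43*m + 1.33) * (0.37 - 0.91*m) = -2.2204*m^4 - 0.4804*m^3 + 0.9537*m^2 - 1.3694*m + 0.4921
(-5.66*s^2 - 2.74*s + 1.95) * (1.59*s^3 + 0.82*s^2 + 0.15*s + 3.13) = -8.9994*s^5 - 8.9978*s^4 + 0.00470000000000037*s^3 - 16.5278*s^2 - 8.2837*s + 6.1035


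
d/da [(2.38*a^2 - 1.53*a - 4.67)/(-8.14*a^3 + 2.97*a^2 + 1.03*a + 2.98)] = (19.3732*a^4 - 24.9084*a^3 - 107.0459*a^2 + 41.9246*a + 0.2507)/(66.2596*a^6 - 48.3516*a^5 - 7.9475*a^4 - 42.3962*a^3 + 18.7621*a^2 + 6.1388*a + 8.8804)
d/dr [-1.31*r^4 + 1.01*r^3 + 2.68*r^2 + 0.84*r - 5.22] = -5.24*r^3 + 3.03*r^2 + 5.36*r + 0.84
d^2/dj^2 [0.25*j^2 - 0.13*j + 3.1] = 0.500000000000000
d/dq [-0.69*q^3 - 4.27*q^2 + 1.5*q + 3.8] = -2.07*q^2 - 8.54*q + 1.5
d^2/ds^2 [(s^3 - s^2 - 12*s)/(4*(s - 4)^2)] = 14/(s^3 - 12*s^2 + 48*s - 64)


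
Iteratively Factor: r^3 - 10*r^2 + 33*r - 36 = (r - 3)*(r^2 - 7*r + 12) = (r - 4)*(r - 3)*(r - 3)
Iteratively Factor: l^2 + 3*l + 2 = (l + 2)*(l + 1)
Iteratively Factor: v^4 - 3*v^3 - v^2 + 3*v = (v + 1)*(v^3 - 4*v^2 + 3*v) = v*(v + 1)*(v^2 - 4*v + 3) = v*(v - 3)*(v + 1)*(v - 1)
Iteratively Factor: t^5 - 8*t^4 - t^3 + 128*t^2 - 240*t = (t)*(t^4 - 8*t^3 - t^2 + 128*t - 240) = t*(t - 5)*(t^3 - 3*t^2 - 16*t + 48) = t*(t - 5)*(t + 4)*(t^2 - 7*t + 12) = t*(t - 5)*(t - 3)*(t + 4)*(t - 4)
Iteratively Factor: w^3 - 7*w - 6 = (w - 3)*(w^2 + 3*w + 2) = (w - 3)*(w + 1)*(w + 2)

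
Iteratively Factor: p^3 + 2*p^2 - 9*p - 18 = (p + 2)*(p^2 - 9) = (p - 3)*(p + 2)*(p + 3)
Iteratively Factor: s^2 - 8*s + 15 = (s - 3)*(s - 5)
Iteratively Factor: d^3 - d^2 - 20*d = (d - 5)*(d^2 + 4*d) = (d - 5)*(d + 4)*(d)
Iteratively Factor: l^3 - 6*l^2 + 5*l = (l)*(l^2 - 6*l + 5) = l*(l - 1)*(l - 5)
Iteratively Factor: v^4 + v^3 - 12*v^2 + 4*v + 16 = (v + 1)*(v^3 - 12*v + 16) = (v - 2)*(v + 1)*(v^2 + 2*v - 8) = (v - 2)*(v + 1)*(v + 4)*(v - 2)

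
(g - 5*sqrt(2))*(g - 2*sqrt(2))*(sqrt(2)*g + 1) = sqrt(2)*g^3 - 13*g^2 + 13*sqrt(2)*g + 20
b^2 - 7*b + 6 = (b - 6)*(b - 1)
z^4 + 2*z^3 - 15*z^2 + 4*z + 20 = (z - 2)^2*(z + 1)*(z + 5)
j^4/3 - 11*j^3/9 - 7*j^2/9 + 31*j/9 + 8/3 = (j/3 + 1/3)*(j - 3)*(j - 8/3)*(j + 1)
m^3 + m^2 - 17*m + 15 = (m - 3)*(m - 1)*(m + 5)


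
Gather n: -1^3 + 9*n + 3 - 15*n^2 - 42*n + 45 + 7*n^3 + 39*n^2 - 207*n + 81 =7*n^3 + 24*n^2 - 240*n + 128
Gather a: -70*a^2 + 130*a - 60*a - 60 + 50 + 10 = -70*a^2 + 70*a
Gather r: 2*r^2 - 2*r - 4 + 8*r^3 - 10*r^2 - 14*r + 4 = 8*r^3 - 8*r^2 - 16*r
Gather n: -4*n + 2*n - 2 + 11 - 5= 4 - 2*n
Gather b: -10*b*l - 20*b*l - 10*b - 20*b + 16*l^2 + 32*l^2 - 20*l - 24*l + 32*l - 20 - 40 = b*(-30*l - 30) + 48*l^2 - 12*l - 60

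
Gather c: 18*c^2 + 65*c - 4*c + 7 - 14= 18*c^2 + 61*c - 7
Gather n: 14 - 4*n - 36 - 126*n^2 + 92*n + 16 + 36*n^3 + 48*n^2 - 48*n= 36*n^3 - 78*n^2 + 40*n - 6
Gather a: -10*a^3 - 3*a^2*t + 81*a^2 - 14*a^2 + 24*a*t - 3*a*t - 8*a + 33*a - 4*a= -10*a^3 + a^2*(67 - 3*t) + a*(21*t + 21)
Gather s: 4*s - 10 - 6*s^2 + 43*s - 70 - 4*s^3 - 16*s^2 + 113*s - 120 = -4*s^3 - 22*s^2 + 160*s - 200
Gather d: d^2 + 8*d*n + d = d^2 + d*(8*n + 1)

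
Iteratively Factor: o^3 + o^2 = (o)*(o^2 + o) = o^2*(o + 1)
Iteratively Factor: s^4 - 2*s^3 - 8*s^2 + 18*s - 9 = (s + 3)*(s^3 - 5*s^2 + 7*s - 3) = (s - 3)*(s + 3)*(s^2 - 2*s + 1) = (s - 3)*(s - 1)*(s + 3)*(s - 1)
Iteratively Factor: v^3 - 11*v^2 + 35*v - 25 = (v - 1)*(v^2 - 10*v + 25) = (v - 5)*(v - 1)*(v - 5)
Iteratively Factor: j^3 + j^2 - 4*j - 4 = (j + 2)*(j^2 - j - 2) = (j - 2)*(j + 2)*(j + 1)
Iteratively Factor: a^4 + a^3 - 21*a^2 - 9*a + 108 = (a - 3)*(a^3 + 4*a^2 - 9*a - 36) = (a - 3)*(a + 4)*(a^2 - 9) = (a - 3)*(a + 3)*(a + 4)*(a - 3)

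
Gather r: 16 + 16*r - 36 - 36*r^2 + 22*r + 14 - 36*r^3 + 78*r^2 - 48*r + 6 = -36*r^3 + 42*r^2 - 10*r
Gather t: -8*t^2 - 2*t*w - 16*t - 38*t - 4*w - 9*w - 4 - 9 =-8*t^2 + t*(-2*w - 54) - 13*w - 13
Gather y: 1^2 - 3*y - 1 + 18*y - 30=15*y - 30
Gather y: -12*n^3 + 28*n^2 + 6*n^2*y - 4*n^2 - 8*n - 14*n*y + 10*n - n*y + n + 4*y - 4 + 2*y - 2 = -12*n^3 + 24*n^2 + 3*n + y*(6*n^2 - 15*n + 6) - 6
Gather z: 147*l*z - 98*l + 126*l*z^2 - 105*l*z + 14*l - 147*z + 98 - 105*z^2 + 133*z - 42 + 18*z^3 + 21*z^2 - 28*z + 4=-84*l + 18*z^3 + z^2*(126*l - 84) + z*(42*l - 42) + 60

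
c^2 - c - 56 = (c - 8)*(c + 7)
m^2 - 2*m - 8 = (m - 4)*(m + 2)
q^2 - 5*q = q*(q - 5)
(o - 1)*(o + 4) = o^2 + 3*o - 4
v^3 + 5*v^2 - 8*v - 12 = (v - 2)*(v + 1)*(v + 6)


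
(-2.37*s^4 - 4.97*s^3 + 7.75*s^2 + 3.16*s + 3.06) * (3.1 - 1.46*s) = 3.4602*s^5 - 0.0908000000000007*s^4 - 26.722*s^3 + 19.4114*s^2 + 5.3284*s + 9.486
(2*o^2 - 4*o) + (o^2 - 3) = 3*o^2 - 4*o - 3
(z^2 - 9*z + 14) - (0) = z^2 - 9*z + 14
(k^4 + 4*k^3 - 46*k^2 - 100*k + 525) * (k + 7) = k^5 + 11*k^4 - 18*k^3 - 422*k^2 - 175*k + 3675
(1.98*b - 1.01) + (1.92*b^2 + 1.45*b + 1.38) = 1.92*b^2 + 3.43*b + 0.37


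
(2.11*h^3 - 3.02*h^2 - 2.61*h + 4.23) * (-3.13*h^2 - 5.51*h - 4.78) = -6.6043*h^5 - 2.1735*h^4 + 14.7237*h^3 + 15.5768*h^2 - 10.8315*h - 20.2194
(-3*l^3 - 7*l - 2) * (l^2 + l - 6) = -3*l^5 - 3*l^4 + 11*l^3 - 9*l^2 + 40*l + 12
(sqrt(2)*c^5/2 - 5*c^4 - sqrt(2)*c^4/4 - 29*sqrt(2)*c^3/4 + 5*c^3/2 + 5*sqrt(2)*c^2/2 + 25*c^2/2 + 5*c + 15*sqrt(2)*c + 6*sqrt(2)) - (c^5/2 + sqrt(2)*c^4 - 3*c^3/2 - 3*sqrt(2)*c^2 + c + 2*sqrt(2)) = -c^5/2 + sqrt(2)*c^5/2 - 5*c^4 - 5*sqrt(2)*c^4/4 - 29*sqrt(2)*c^3/4 + 4*c^3 + 11*sqrt(2)*c^2/2 + 25*c^2/2 + 4*c + 15*sqrt(2)*c + 4*sqrt(2)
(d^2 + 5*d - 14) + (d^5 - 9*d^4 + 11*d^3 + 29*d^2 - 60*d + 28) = d^5 - 9*d^4 + 11*d^3 + 30*d^2 - 55*d + 14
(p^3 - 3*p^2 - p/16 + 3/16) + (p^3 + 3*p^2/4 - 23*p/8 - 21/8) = 2*p^3 - 9*p^2/4 - 47*p/16 - 39/16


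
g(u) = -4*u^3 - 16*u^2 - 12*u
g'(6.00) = -636.00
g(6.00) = -1512.00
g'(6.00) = -636.00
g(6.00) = -1512.00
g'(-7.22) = -406.50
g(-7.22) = 758.05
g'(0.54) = -32.78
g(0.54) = -11.78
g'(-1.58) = 8.60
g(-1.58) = -5.21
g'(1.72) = -102.54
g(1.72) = -88.33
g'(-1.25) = 9.25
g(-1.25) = -2.19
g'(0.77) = -43.75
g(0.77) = -20.55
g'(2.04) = -127.22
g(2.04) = -125.02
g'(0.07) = -14.30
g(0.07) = -0.92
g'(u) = -12*u^2 - 32*u - 12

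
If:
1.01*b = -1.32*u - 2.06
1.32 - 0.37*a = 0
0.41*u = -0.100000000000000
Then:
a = 3.57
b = -1.72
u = -0.24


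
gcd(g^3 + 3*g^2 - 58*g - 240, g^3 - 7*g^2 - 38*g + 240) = g^2 - 2*g - 48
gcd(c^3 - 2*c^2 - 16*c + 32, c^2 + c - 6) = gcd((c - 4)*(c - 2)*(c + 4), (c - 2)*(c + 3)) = c - 2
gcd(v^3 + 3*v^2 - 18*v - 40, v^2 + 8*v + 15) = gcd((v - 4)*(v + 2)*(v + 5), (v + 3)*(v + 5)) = v + 5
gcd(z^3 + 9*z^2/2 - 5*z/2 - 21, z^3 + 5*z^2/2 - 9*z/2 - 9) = z^2 + z - 6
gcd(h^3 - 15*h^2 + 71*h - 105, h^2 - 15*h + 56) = h - 7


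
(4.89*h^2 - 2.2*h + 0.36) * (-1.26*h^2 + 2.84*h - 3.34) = -6.1614*h^4 + 16.6596*h^3 - 23.0342*h^2 + 8.3704*h - 1.2024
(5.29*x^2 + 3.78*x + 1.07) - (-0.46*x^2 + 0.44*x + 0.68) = 5.75*x^2 + 3.34*x + 0.39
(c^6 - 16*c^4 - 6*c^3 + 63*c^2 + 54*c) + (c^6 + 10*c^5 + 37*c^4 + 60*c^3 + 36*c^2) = 2*c^6 + 10*c^5 + 21*c^4 + 54*c^3 + 99*c^2 + 54*c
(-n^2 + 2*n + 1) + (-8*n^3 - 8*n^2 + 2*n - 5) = -8*n^3 - 9*n^2 + 4*n - 4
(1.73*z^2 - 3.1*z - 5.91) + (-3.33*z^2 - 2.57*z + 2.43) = -1.6*z^2 - 5.67*z - 3.48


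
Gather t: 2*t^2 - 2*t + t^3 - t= t^3 + 2*t^2 - 3*t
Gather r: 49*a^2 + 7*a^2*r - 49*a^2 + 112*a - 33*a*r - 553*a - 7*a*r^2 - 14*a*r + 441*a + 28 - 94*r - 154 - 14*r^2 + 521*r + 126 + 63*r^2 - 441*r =r^2*(49 - 7*a) + r*(7*a^2 - 47*a - 14)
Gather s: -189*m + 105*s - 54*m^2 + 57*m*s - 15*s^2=-54*m^2 - 189*m - 15*s^2 + s*(57*m + 105)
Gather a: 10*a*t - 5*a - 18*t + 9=a*(10*t - 5) - 18*t + 9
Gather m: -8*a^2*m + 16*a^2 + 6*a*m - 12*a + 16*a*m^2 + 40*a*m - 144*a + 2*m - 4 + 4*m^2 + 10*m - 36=16*a^2 - 156*a + m^2*(16*a + 4) + m*(-8*a^2 + 46*a + 12) - 40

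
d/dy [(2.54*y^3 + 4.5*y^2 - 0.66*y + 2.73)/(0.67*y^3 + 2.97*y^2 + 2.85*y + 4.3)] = (4.5288*y^4 + 15.3624*y^3 + 42.0639*y^2 + 22.4838*y - 10.6185)/(0.4489*y^6 + 3.9798*y^5 + 12.6399*y^4 + 22.691*y^3 + 33.6645*y^2 + 24.51*y + 18.49)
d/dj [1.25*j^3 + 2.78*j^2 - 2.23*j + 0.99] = 3.75*j^2 + 5.56*j - 2.23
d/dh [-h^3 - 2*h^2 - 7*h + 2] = -3*h^2 - 4*h - 7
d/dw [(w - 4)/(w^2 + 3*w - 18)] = (w^2 + 3*w - (w - 4)*(2*w + 3) - 18)/(w^2 + 3*w - 18)^2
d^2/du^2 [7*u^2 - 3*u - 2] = 14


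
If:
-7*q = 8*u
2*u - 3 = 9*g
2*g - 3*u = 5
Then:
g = -19/23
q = 408/161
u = -51/23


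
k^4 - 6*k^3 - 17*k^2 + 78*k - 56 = (k - 7)*(k - 2)*(k - 1)*(k + 4)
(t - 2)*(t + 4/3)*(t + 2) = t^3 + 4*t^2/3 - 4*t - 16/3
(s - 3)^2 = s^2 - 6*s + 9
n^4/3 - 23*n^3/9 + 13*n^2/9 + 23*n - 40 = (n/3 + 1)*(n - 5)*(n - 3)*(n - 8/3)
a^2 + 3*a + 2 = (a + 1)*(a + 2)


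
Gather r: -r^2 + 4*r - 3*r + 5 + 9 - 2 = -r^2 + r + 12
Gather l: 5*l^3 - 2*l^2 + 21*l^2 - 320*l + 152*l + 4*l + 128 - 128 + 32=5*l^3 + 19*l^2 - 164*l + 32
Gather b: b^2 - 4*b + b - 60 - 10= b^2 - 3*b - 70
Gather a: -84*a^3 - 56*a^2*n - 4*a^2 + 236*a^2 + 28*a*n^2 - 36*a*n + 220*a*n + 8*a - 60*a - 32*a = -84*a^3 + a^2*(232 - 56*n) + a*(28*n^2 + 184*n - 84)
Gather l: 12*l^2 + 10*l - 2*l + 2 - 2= 12*l^2 + 8*l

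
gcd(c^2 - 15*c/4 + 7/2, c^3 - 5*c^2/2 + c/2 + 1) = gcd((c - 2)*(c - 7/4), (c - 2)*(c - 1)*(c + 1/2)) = c - 2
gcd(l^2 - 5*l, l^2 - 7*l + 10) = l - 5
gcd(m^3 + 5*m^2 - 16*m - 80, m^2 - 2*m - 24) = m + 4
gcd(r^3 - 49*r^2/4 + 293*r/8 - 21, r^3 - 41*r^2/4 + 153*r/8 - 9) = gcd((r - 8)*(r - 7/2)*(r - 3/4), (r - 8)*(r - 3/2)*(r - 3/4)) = r^2 - 35*r/4 + 6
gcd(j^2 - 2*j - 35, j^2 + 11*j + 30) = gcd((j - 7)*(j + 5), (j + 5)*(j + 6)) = j + 5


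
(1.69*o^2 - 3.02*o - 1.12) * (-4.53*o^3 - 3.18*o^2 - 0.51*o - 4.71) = -7.6557*o^5 + 8.3064*o^4 + 13.8153*o^3 - 2.8581*o^2 + 14.7954*o + 5.2752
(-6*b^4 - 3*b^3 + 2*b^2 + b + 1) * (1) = -6*b^4 - 3*b^3 + 2*b^2 + b + 1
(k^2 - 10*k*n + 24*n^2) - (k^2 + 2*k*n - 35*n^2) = -12*k*n + 59*n^2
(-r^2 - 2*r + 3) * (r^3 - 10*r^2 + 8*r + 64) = -r^5 + 8*r^4 + 15*r^3 - 110*r^2 - 104*r + 192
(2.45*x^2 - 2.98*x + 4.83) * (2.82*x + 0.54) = 6.909*x^3 - 7.0806*x^2 + 12.0114*x + 2.6082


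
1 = 1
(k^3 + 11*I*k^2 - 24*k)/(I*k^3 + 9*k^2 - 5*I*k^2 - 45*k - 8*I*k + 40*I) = k*(-I*k^2 + 11*k + 24*I)/(k^3 - k^2*(5 + 9*I) + k*(-8 + 45*I) + 40)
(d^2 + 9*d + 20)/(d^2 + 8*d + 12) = (d^2 + 9*d + 20)/(d^2 + 8*d + 12)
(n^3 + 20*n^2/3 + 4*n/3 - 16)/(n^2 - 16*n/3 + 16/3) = (n^2 + 8*n + 12)/(n - 4)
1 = 1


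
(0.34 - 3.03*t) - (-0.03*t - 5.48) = 5.82 - 3.0*t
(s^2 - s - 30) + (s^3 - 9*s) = s^3 + s^2 - 10*s - 30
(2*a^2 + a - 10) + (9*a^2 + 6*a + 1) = 11*a^2 + 7*a - 9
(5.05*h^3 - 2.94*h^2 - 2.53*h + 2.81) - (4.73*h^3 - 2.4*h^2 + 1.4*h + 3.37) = 0.319999999999999*h^3 - 0.54*h^2 - 3.93*h - 0.56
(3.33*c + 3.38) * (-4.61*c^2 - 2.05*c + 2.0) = -15.3513*c^3 - 22.4083*c^2 - 0.268999999999999*c + 6.76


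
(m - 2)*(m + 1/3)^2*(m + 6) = m^4 + 14*m^3/3 - 83*m^2/9 - 68*m/9 - 4/3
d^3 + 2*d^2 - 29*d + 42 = (d - 3)*(d - 2)*(d + 7)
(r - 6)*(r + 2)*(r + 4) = r^3 - 28*r - 48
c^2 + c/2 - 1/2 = (c - 1/2)*(c + 1)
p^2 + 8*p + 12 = (p + 2)*(p + 6)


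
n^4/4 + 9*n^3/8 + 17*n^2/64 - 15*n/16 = n*(n/4 + 1)*(n - 3/4)*(n + 5/4)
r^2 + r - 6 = (r - 2)*(r + 3)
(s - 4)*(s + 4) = s^2 - 16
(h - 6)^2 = h^2 - 12*h + 36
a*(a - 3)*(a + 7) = a^3 + 4*a^2 - 21*a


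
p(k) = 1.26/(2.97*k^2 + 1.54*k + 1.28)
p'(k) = 1.26*(-5.94*k - 1.54)/(2.97*k^2 + 1.54*k + 1.28)^2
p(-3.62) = 0.04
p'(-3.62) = 0.02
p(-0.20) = 1.16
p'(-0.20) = -0.37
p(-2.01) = 0.12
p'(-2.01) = 0.13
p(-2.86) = 0.06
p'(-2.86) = 0.04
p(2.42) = 0.06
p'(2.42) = -0.04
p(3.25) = 0.03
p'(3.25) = -0.02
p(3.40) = 0.03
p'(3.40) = -0.02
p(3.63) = 0.03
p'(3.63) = -0.01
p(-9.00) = 0.01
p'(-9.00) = 0.00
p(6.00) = 0.01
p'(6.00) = -0.00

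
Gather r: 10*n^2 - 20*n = 10*n^2 - 20*n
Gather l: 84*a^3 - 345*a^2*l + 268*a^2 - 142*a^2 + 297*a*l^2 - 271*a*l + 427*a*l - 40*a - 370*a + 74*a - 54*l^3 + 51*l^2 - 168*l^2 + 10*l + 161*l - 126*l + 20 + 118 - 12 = 84*a^3 + 126*a^2 - 336*a - 54*l^3 + l^2*(297*a - 117) + l*(-345*a^2 + 156*a + 45) + 126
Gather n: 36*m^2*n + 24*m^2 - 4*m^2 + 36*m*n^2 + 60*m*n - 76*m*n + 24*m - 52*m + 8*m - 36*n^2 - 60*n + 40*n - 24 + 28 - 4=20*m^2 - 20*m + n^2*(36*m - 36) + n*(36*m^2 - 16*m - 20)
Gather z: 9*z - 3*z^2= -3*z^2 + 9*z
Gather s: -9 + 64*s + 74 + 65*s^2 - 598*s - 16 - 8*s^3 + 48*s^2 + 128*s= -8*s^3 + 113*s^2 - 406*s + 49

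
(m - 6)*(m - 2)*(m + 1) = m^3 - 7*m^2 + 4*m + 12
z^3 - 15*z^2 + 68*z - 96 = (z - 8)*(z - 4)*(z - 3)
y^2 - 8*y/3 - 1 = (y - 3)*(y + 1/3)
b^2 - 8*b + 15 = (b - 5)*(b - 3)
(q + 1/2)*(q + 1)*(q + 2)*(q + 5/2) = q^4 + 6*q^3 + 49*q^2/4 + 39*q/4 + 5/2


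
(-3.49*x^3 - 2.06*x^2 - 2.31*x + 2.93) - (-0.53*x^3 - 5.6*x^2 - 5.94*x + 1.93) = -2.96*x^3 + 3.54*x^2 + 3.63*x + 1.0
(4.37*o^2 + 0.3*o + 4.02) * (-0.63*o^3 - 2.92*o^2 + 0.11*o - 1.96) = -2.7531*o^5 - 12.9494*o^4 - 2.9279*o^3 - 20.2706*o^2 - 0.1458*o - 7.8792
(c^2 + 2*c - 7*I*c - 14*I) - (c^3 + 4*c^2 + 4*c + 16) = -c^3 - 3*c^2 - 2*c - 7*I*c - 16 - 14*I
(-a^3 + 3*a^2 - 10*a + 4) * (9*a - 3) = -9*a^4 + 30*a^3 - 99*a^2 + 66*a - 12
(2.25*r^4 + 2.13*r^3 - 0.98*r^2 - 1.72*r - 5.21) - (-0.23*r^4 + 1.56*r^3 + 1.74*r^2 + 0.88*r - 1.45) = 2.48*r^4 + 0.57*r^3 - 2.72*r^2 - 2.6*r - 3.76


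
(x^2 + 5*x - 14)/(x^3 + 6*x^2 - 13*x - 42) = (x - 2)/(x^2 - x - 6)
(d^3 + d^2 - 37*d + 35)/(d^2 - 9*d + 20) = (d^2 + 6*d - 7)/(d - 4)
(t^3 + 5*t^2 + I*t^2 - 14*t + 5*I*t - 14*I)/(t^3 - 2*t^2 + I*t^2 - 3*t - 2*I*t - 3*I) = (t^2 + 5*t - 14)/(t^2 - 2*t - 3)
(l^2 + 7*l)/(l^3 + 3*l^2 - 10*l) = (l + 7)/(l^2 + 3*l - 10)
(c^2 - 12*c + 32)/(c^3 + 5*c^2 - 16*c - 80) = (c - 8)/(c^2 + 9*c + 20)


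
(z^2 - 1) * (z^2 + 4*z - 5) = z^4 + 4*z^3 - 6*z^2 - 4*z + 5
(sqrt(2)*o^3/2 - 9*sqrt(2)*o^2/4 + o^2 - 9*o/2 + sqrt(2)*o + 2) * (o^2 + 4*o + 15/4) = sqrt(2)*o^5/2 - sqrt(2)*o^4/4 + o^4 - 49*sqrt(2)*o^3/8 - o^3/2 - 49*o^2/4 - 71*sqrt(2)*o^2/16 - 71*o/8 + 15*sqrt(2)*o/4 + 15/2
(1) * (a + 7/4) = a + 7/4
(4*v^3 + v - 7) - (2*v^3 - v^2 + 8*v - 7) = 2*v^3 + v^2 - 7*v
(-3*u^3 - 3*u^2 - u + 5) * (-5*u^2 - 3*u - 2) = 15*u^5 + 24*u^4 + 20*u^3 - 16*u^2 - 13*u - 10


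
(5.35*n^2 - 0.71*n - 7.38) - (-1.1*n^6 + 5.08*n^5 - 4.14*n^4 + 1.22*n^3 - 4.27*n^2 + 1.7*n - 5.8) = 1.1*n^6 - 5.08*n^5 + 4.14*n^4 - 1.22*n^3 + 9.62*n^2 - 2.41*n - 1.58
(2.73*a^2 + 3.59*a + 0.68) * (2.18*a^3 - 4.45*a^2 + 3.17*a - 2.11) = 5.9514*a^5 - 4.3223*a^4 - 5.839*a^3 + 2.594*a^2 - 5.4193*a - 1.4348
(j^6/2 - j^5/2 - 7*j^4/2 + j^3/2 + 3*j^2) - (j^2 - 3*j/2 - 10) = j^6/2 - j^5/2 - 7*j^4/2 + j^3/2 + 2*j^2 + 3*j/2 + 10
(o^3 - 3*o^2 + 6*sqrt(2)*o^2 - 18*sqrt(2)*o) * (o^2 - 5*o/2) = o^5 - 11*o^4/2 + 6*sqrt(2)*o^4 - 33*sqrt(2)*o^3 + 15*o^3/2 + 45*sqrt(2)*o^2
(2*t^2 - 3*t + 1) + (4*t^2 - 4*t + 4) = 6*t^2 - 7*t + 5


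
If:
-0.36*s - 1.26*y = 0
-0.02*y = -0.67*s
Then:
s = 0.00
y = 0.00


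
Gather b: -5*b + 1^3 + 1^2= 2 - 5*b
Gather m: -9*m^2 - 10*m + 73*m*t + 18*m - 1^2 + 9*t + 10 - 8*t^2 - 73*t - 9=-9*m^2 + m*(73*t + 8) - 8*t^2 - 64*t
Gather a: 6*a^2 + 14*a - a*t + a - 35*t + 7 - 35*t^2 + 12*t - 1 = 6*a^2 + a*(15 - t) - 35*t^2 - 23*t + 6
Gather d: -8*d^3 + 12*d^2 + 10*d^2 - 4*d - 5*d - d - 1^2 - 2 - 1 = -8*d^3 + 22*d^2 - 10*d - 4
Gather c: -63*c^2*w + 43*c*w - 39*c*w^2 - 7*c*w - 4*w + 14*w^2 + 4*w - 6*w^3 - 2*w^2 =-63*c^2*w + c*(-39*w^2 + 36*w) - 6*w^3 + 12*w^2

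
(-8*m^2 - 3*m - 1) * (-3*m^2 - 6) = 24*m^4 + 9*m^3 + 51*m^2 + 18*m + 6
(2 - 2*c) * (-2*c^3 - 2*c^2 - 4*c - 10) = 4*c^4 + 4*c^2 + 12*c - 20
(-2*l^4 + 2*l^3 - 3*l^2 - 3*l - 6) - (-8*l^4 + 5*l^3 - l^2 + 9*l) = 6*l^4 - 3*l^3 - 2*l^2 - 12*l - 6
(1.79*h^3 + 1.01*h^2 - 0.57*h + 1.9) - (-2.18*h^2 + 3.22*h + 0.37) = 1.79*h^3 + 3.19*h^2 - 3.79*h + 1.53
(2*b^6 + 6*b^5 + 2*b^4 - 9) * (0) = 0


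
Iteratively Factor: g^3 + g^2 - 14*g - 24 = (g + 2)*(g^2 - g - 12) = (g + 2)*(g + 3)*(g - 4)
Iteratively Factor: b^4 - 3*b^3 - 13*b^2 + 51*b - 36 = (b + 4)*(b^3 - 7*b^2 + 15*b - 9) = (b - 3)*(b + 4)*(b^2 - 4*b + 3) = (b - 3)*(b - 1)*(b + 4)*(b - 3)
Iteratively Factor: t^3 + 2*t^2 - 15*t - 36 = (t + 3)*(t^2 - t - 12) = (t + 3)^2*(t - 4)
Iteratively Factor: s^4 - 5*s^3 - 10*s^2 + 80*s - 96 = (s - 4)*(s^3 - s^2 - 14*s + 24) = (s - 4)*(s + 4)*(s^2 - 5*s + 6) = (s - 4)*(s - 3)*(s + 4)*(s - 2)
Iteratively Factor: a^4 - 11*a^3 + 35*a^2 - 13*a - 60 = (a + 1)*(a^3 - 12*a^2 + 47*a - 60) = (a - 3)*(a + 1)*(a^2 - 9*a + 20) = (a - 5)*(a - 3)*(a + 1)*(a - 4)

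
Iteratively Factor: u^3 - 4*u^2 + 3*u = (u - 3)*(u^2 - u) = u*(u - 3)*(u - 1)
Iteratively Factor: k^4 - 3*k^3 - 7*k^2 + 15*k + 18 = (k - 3)*(k^3 - 7*k - 6) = (k - 3)*(k + 1)*(k^2 - k - 6) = (k - 3)^2*(k + 1)*(k + 2)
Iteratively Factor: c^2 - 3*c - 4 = (c - 4)*(c + 1)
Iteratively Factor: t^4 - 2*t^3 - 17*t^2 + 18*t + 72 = (t - 4)*(t^3 + 2*t^2 - 9*t - 18) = (t - 4)*(t - 3)*(t^2 + 5*t + 6) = (t - 4)*(t - 3)*(t + 2)*(t + 3)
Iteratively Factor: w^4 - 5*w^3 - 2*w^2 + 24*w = (w - 3)*(w^3 - 2*w^2 - 8*w) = (w - 3)*(w + 2)*(w^2 - 4*w) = (w - 4)*(w - 3)*(w + 2)*(w)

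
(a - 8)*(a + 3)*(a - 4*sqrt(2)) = a^3 - 4*sqrt(2)*a^2 - 5*a^2 - 24*a + 20*sqrt(2)*a + 96*sqrt(2)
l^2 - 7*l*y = l*(l - 7*y)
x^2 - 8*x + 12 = (x - 6)*(x - 2)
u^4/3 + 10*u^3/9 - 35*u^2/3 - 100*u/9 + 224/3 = (u/3 + 1)*(u - 4)*(u - 8/3)*(u + 7)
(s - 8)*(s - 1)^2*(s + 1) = s^4 - 9*s^3 + 7*s^2 + 9*s - 8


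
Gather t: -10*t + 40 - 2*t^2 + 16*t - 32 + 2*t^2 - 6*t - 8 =0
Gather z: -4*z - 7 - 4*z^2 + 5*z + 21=-4*z^2 + z + 14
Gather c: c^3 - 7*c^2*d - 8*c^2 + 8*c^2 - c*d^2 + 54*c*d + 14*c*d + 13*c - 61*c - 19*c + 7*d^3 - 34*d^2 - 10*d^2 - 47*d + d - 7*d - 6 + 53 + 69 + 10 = c^3 - 7*c^2*d + c*(-d^2 + 68*d - 67) + 7*d^3 - 44*d^2 - 53*d + 126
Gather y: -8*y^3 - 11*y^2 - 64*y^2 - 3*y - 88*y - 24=-8*y^3 - 75*y^2 - 91*y - 24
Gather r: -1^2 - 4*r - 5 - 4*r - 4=-8*r - 10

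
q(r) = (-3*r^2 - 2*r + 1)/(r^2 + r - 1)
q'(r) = (-6*r - 2)/(r^2 + r - 1) + (-2*r - 1)*(-3*r^2 - 2*r + 1)/(r^2 + r - 1)^2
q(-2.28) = -5.23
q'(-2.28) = -3.62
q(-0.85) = -0.47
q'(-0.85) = -2.46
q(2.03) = -2.99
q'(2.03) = 0.19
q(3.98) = -2.89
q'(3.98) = 0.00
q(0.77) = -6.39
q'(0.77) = 26.48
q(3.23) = -2.90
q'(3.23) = 0.02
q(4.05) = -2.89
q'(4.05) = 0.00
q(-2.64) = -4.39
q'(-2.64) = -1.49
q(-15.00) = -3.08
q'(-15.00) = -0.00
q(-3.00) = -4.00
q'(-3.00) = -0.80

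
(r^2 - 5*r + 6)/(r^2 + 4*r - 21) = (r - 2)/(r + 7)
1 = 1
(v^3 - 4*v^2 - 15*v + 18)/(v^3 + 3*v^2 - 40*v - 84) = (v^2 + 2*v - 3)/(v^2 + 9*v + 14)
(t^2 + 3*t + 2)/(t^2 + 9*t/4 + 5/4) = 4*(t + 2)/(4*t + 5)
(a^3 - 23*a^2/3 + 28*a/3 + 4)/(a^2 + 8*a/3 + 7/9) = 3*(a^2 - 8*a + 12)/(3*a + 7)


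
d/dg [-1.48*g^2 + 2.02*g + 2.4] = 2.02 - 2.96*g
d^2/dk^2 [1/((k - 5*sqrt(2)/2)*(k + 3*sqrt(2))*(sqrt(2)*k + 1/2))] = 8*(96*k^4 + 96*sqrt(2)*k^3 - 654*k^2 - 351*sqrt(2)*k + 3571)/(64*sqrt(2)*k^9 + 288*k^8 - 2616*sqrt(2)*k^7 - 9828*k^6 + 36426*sqrt(2)*k^5 + 103518*k^4 - 168119*sqrt(2)*k^3 - 305190*k^2 - 79650*sqrt(2)*k - 13500)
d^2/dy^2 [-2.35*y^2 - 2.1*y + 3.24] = -4.70000000000000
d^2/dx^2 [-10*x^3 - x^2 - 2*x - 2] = -60*x - 2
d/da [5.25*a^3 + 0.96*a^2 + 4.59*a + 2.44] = 15.75*a^2 + 1.92*a + 4.59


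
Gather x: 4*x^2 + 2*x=4*x^2 + 2*x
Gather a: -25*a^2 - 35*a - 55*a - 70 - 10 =-25*a^2 - 90*a - 80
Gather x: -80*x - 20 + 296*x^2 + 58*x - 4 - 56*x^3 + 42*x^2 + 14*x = -56*x^3 + 338*x^2 - 8*x - 24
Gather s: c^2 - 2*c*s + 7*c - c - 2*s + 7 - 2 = c^2 + 6*c + s*(-2*c - 2) + 5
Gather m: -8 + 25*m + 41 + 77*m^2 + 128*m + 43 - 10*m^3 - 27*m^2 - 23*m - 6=-10*m^3 + 50*m^2 + 130*m + 70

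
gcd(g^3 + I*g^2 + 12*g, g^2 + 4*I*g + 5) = 1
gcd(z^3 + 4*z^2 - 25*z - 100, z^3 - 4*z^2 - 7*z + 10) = z - 5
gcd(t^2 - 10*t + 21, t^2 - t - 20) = 1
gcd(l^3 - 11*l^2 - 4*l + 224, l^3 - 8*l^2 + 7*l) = l - 7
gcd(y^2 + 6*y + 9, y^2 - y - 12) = y + 3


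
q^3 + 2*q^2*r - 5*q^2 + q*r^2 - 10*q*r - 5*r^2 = (q - 5)*(q + r)^2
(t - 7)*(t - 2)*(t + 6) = t^3 - 3*t^2 - 40*t + 84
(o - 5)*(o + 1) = o^2 - 4*o - 5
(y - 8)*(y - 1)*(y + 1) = y^3 - 8*y^2 - y + 8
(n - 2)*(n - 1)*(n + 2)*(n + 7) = n^4 + 6*n^3 - 11*n^2 - 24*n + 28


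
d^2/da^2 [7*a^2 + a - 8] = 14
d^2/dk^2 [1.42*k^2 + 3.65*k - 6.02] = 2.84000000000000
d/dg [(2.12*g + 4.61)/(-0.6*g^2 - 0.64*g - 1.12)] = (1.272*g^2 + 5.532*g + 0.576)/(0.36*g^4 + 0.768*g^3 + 1.7536*g^2 + 1.4336*g + 1.2544)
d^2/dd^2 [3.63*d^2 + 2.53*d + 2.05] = 7.26000000000000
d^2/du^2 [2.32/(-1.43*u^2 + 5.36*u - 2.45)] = (9.488336*u^2 - 35.564672*u - 2.32*(2.86*u - 5.36)*(5.72*u - 10.72) + 16.25624)/(1.43*u^2 - 5.36*u + 2.45)^3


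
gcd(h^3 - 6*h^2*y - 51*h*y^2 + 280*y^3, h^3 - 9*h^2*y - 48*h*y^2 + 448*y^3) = -h^2 + h*y + 56*y^2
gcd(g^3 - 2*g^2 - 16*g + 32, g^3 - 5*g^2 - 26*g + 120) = g - 4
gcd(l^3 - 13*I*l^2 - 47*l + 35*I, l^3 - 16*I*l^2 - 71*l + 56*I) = l^2 - 8*I*l - 7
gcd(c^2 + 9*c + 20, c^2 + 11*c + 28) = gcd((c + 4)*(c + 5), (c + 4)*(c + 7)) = c + 4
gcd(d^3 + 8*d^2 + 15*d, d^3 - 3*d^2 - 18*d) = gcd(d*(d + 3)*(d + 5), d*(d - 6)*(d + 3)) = d^2 + 3*d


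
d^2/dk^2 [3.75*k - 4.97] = 0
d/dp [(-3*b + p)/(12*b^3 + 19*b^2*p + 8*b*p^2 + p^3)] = (12*b^3 + 19*b^2*p + 8*b*p^2 + p^3 + (3*b - p)*(19*b^2 + 16*b*p + 3*p^2))/(12*b^3 + 19*b^2*p + 8*b*p^2 + p^3)^2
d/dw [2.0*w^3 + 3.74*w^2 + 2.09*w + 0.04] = 6.0*w^2 + 7.48*w + 2.09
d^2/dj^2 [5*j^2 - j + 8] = 10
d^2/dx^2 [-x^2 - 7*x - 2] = -2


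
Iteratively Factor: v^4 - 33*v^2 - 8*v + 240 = (v - 5)*(v^3 + 5*v^2 - 8*v - 48) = (v - 5)*(v + 4)*(v^2 + v - 12) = (v - 5)*(v + 4)^2*(v - 3)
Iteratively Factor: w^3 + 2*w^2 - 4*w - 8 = (w - 2)*(w^2 + 4*w + 4) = (w - 2)*(w + 2)*(w + 2)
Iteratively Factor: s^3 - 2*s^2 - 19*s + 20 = (s - 5)*(s^2 + 3*s - 4) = (s - 5)*(s + 4)*(s - 1)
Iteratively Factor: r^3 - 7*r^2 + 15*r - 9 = (r - 3)*(r^2 - 4*r + 3) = (r - 3)*(r - 1)*(r - 3)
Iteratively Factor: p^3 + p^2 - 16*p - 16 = (p + 4)*(p^2 - 3*p - 4) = (p + 1)*(p + 4)*(p - 4)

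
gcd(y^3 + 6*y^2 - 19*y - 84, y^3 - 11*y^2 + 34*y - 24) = y - 4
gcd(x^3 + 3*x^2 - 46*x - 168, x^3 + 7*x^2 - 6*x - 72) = x^2 + 10*x + 24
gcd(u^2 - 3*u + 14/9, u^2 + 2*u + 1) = 1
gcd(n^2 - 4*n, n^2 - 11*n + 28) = n - 4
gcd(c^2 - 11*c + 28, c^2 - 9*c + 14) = c - 7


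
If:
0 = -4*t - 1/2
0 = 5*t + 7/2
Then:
No Solution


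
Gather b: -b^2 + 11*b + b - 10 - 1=-b^2 + 12*b - 11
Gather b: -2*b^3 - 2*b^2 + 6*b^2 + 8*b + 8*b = -2*b^3 + 4*b^2 + 16*b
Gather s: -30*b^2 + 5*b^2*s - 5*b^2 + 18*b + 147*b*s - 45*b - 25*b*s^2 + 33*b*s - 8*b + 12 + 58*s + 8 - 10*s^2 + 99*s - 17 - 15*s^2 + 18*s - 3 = -35*b^2 - 35*b + s^2*(-25*b - 25) + s*(5*b^2 + 180*b + 175)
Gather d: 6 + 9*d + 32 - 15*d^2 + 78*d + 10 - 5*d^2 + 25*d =-20*d^2 + 112*d + 48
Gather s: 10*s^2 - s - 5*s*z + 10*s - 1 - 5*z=10*s^2 + s*(9 - 5*z) - 5*z - 1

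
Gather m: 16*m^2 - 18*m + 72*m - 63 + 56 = 16*m^2 + 54*m - 7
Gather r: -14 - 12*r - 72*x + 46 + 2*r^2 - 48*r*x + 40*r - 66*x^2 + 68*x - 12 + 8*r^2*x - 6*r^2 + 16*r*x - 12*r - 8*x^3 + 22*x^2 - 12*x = r^2*(8*x - 4) + r*(16 - 32*x) - 8*x^3 - 44*x^2 - 16*x + 20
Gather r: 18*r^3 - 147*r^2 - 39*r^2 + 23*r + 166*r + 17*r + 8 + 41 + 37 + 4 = 18*r^3 - 186*r^2 + 206*r + 90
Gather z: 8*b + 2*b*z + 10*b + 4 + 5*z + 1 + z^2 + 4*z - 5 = 18*b + z^2 + z*(2*b + 9)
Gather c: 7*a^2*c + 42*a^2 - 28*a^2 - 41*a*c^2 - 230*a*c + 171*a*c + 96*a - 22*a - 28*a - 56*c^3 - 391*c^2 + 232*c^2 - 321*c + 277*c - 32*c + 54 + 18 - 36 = 14*a^2 + 46*a - 56*c^3 + c^2*(-41*a - 159) + c*(7*a^2 - 59*a - 76) + 36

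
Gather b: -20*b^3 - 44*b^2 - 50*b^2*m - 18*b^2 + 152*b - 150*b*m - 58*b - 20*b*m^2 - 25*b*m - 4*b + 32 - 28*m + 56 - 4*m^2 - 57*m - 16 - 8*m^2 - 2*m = -20*b^3 + b^2*(-50*m - 62) + b*(-20*m^2 - 175*m + 90) - 12*m^2 - 87*m + 72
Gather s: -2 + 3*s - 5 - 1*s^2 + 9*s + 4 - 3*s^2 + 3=-4*s^2 + 12*s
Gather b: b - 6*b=-5*b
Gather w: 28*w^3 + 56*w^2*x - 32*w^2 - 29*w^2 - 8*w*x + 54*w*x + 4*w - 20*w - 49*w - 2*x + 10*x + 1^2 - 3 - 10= 28*w^3 + w^2*(56*x - 61) + w*(46*x - 65) + 8*x - 12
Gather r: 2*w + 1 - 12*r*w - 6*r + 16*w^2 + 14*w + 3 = r*(-12*w - 6) + 16*w^2 + 16*w + 4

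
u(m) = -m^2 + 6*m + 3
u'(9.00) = -12.00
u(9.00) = -24.00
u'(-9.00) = 24.00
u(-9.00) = -132.00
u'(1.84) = 2.32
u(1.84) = 10.65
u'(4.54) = -3.08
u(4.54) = 9.63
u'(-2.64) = 11.28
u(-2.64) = -19.81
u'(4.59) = -3.18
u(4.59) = 9.47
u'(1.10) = 3.80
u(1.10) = 8.39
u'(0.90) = 4.20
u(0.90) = 7.59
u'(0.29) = 5.42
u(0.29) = 4.66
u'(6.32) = -6.64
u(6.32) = 0.98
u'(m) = 6 - 2*m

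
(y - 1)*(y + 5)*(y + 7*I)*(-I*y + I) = -I*y^4 + 7*y^3 - 3*I*y^3 + 21*y^2 + 9*I*y^2 - 63*y - 5*I*y + 35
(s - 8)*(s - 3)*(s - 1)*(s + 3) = s^4 - 9*s^3 - s^2 + 81*s - 72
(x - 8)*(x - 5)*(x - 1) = x^3 - 14*x^2 + 53*x - 40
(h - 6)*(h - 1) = h^2 - 7*h + 6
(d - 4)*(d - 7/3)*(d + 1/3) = d^3 - 6*d^2 + 65*d/9 + 28/9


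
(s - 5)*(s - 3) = s^2 - 8*s + 15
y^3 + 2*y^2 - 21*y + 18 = (y - 3)*(y - 1)*(y + 6)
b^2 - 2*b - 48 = (b - 8)*(b + 6)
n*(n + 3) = n^2 + 3*n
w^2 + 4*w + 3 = (w + 1)*(w + 3)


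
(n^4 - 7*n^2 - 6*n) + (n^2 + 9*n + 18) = n^4 - 6*n^2 + 3*n + 18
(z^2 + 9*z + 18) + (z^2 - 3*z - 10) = 2*z^2 + 6*z + 8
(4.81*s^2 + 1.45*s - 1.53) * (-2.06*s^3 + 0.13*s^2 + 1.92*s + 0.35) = -9.9086*s^5 - 2.3617*s^4 + 12.5755*s^3 + 4.2686*s^2 - 2.4301*s - 0.5355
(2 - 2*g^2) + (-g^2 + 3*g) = -3*g^2 + 3*g + 2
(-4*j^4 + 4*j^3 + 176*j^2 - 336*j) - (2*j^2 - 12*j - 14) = -4*j^4 + 4*j^3 + 174*j^2 - 324*j + 14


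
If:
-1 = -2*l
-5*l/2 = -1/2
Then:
No Solution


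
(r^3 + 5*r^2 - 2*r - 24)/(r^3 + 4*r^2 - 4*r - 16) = (r + 3)/(r + 2)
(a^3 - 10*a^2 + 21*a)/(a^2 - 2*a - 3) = a*(a - 7)/(a + 1)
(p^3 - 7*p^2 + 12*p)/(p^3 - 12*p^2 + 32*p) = (p - 3)/(p - 8)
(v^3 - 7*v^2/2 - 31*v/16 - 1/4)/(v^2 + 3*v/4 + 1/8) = (4*v^2 - 15*v - 4)/(2*(2*v + 1))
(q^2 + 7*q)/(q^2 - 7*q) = (q + 7)/(q - 7)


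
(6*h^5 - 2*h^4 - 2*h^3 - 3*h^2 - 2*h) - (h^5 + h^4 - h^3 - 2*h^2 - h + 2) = 5*h^5 - 3*h^4 - h^3 - h^2 - h - 2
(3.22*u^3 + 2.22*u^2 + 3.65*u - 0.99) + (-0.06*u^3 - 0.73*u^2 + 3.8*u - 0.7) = 3.16*u^3 + 1.49*u^2 + 7.45*u - 1.69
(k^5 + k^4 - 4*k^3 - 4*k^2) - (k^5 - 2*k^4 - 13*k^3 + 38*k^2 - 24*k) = 3*k^4 + 9*k^3 - 42*k^2 + 24*k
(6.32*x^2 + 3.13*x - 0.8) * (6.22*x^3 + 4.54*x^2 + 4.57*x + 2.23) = 39.3104*x^5 + 48.1614*x^4 + 38.1166*x^3 + 24.7657*x^2 + 3.3239*x - 1.784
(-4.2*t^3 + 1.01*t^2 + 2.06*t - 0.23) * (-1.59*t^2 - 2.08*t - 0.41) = 6.678*t^5 + 7.1301*t^4 - 3.6542*t^3 - 4.3332*t^2 - 0.3662*t + 0.0943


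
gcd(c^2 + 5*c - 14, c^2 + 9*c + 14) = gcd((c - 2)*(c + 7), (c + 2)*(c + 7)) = c + 7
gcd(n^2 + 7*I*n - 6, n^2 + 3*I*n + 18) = n + 6*I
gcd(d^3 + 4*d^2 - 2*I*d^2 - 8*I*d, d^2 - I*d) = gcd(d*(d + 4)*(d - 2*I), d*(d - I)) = d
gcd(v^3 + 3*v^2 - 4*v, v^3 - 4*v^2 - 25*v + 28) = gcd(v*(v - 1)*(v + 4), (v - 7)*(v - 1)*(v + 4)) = v^2 + 3*v - 4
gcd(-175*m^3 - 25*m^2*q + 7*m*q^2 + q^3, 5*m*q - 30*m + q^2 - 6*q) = 5*m + q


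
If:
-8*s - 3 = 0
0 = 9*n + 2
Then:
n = -2/9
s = -3/8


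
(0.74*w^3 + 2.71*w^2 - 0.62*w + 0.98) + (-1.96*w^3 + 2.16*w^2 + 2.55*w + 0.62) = -1.22*w^3 + 4.87*w^2 + 1.93*w + 1.6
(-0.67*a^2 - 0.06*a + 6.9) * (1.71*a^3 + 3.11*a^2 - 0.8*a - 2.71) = -1.1457*a^5 - 2.1863*a^4 + 12.1484*a^3 + 23.3227*a^2 - 5.3574*a - 18.699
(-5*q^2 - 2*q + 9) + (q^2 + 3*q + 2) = -4*q^2 + q + 11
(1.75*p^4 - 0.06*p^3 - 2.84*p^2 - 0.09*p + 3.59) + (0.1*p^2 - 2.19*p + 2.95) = 1.75*p^4 - 0.06*p^3 - 2.74*p^2 - 2.28*p + 6.54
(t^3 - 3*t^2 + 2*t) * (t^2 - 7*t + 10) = t^5 - 10*t^4 + 33*t^3 - 44*t^2 + 20*t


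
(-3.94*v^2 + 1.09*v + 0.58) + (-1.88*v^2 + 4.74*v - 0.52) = -5.82*v^2 + 5.83*v + 0.0599999999999999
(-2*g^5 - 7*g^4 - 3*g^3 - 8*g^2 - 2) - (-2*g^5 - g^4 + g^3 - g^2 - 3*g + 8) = -6*g^4 - 4*g^3 - 7*g^2 + 3*g - 10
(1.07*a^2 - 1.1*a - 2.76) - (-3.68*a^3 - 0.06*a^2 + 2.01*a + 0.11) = 3.68*a^3 + 1.13*a^2 - 3.11*a - 2.87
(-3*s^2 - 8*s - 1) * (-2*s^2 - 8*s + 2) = 6*s^4 + 40*s^3 + 60*s^2 - 8*s - 2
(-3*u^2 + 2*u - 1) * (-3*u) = 9*u^3 - 6*u^2 + 3*u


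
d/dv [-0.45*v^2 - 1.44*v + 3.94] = -0.9*v - 1.44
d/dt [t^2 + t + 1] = 2*t + 1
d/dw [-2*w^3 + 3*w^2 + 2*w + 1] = -6*w^2 + 6*w + 2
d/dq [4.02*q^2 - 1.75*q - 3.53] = 8.04*q - 1.75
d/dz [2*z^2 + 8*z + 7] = 4*z + 8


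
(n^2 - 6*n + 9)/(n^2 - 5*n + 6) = (n - 3)/(n - 2)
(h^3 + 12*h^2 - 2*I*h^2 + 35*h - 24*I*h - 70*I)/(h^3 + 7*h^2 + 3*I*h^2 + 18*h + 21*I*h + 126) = (h^2 + h*(5 - 2*I) - 10*I)/(h^2 + 3*I*h + 18)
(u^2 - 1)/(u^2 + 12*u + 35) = (u^2 - 1)/(u^2 + 12*u + 35)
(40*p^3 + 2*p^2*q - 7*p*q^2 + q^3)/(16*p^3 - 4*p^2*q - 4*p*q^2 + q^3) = (5*p - q)/(2*p - q)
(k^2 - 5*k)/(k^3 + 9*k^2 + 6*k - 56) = k*(k - 5)/(k^3 + 9*k^2 + 6*k - 56)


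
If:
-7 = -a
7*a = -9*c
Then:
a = 7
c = -49/9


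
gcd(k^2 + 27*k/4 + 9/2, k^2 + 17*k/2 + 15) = k + 6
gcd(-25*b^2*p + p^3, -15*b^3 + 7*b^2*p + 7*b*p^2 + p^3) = 5*b + p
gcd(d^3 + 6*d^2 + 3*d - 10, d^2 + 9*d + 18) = 1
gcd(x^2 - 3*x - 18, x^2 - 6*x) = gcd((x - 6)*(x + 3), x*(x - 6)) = x - 6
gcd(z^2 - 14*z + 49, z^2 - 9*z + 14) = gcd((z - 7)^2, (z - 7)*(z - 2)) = z - 7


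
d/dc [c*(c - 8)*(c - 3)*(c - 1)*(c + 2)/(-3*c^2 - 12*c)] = (-3*c^4 + 4*c^3 + 109*c^2 - 88*c - 232)/(3*(c^2 + 8*c + 16))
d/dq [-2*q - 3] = -2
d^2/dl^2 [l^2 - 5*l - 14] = 2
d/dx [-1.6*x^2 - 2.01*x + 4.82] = -3.2*x - 2.01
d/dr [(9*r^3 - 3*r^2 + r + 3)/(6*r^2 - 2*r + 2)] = (27*r^4 - 18*r^3 + 27*r^2 - 24*r + 4)/(2*(9*r^4 - 6*r^3 + 7*r^2 - 2*r + 1))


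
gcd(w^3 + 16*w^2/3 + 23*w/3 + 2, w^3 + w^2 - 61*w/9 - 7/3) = w^2 + 10*w/3 + 1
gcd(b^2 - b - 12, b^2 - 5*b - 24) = b + 3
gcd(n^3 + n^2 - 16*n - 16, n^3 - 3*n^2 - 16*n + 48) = n^2 - 16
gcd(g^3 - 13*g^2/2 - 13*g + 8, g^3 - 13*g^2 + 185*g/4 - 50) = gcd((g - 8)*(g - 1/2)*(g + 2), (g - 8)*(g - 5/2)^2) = g - 8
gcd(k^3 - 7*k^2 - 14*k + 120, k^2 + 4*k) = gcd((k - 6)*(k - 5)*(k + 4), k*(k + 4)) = k + 4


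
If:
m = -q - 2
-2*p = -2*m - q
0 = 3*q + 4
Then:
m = -2/3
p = -4/3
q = -4/3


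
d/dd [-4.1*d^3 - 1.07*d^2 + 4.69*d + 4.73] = -12.3*d^2 - 2.14*d + 4.69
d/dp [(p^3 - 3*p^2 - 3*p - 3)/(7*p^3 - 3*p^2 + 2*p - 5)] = (18*p^4 + 46*p^3 + 33*p^2 + 12*p + 21)/(49*p^6 - 42*p^5 + 37*p^4 - 82*p^3 + 34*p^2 - 20*p + 25)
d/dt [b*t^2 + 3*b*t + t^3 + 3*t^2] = 2*b*t + 3*b + 3*t^2 + 6*t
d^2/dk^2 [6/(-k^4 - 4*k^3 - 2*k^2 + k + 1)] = 12*(2*(3*k^2 + 6*k + 1)*(k^4 + 4*k^3 + 2*k^2 - k - 1) - (4*k^3 + 12*k^2 + 4*k - 1)^2)/(k^4 + 4*k^3 + 2*k^2 - k - 1)^3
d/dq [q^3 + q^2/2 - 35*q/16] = 3*q^2 + q - 35/16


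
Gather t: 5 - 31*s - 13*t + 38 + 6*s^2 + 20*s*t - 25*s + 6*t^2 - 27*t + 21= 6*s^2 - 56*s + 6*t^2 + t*(20*s - 40) + 64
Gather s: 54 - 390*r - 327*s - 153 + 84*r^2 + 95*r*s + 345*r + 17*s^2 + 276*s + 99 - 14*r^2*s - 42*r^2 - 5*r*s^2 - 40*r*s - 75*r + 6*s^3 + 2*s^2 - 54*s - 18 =42*r^2 - 120*r + 6*s^3 + s^2*(19 - 5*r) + s*(-14*r^2 + 55*r - 105) - 18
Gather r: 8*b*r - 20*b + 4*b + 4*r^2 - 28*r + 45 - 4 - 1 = -16*b + 4*r^2 + r*(8*b - 28) + 40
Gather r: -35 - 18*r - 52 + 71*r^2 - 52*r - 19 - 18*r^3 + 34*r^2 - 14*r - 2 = -18*r^3 + 105*r^2 - 84*r - 108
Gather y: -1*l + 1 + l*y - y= -l + y*(l - 1) + 1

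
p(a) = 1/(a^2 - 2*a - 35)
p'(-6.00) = 0.08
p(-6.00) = 0.08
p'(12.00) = 0.00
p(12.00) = 0.01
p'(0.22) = 0.00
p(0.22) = -0.03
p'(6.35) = -0.20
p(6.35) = -0.14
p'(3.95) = -0.01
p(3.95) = -0.04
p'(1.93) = -0.00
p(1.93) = -0.03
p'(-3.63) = 0.04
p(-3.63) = -0.07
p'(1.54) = -0.00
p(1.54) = -0.03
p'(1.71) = -0.00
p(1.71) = -0.03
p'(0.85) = 0.00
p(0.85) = -0.03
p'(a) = (2 - 2*a)/(a^2 - 2*a - 35)^2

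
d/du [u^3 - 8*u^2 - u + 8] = 3*u^2 - 16*u - 1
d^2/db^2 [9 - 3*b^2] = -6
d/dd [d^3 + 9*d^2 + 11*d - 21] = 3*d^2 + 18*d + 11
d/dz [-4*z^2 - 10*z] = -8*z - 10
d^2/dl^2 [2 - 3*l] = 0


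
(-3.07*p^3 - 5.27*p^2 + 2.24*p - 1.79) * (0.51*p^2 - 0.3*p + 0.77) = -1.5657*p^5 - 1.7667*p^4 + 0.3595*p^3 - 5.6428*p^2 + 2.2618*p - 1.3783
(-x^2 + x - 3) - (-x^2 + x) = -3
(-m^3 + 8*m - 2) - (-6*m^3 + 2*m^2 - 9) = 5*m^3 - 2*m^2 + 8*m + 7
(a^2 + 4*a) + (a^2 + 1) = 2*a^2 + 4*a + 1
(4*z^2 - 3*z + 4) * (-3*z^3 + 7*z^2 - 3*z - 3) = -12*z^5 + 37*z^4 - 45*z^3 + 25*z^2 - 3*z - 12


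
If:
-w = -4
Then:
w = 4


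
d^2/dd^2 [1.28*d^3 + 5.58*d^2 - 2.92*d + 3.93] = 7.68*d + 11.16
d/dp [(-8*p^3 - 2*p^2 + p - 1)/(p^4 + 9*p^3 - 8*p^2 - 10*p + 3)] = (8*p^6 + 4*p^5 + 79*p^4 + 146*p^3 - 17*p^2 - 28*p - 7)/(p^8 + 18*p^7 + 65*p^6 - 164*p^5 - 110*p^4 + 214*p^3 + 52*p^2 - 60*p + 9)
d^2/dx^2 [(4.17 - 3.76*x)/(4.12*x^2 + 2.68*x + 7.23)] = (-(3.76*x - 4.17)*(8.24*x + 2.68)*(16.48*x + 5.36) + (92.9472*x - 14.2072)*(4.12*x^2 + 2.68*x + 7.23))/(4.12*x^2 + 2.68*x + 7.23)^3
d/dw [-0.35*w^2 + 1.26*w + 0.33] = 1.26 - 0.7*w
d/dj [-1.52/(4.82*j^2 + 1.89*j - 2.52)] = (14.6528*j + 2.8728)/(4.82*j^2 + 1.89*j - 2.52)^2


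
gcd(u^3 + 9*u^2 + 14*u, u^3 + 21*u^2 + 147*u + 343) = u + 7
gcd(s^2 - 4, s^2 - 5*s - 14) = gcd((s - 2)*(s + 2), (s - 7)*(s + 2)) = s + 2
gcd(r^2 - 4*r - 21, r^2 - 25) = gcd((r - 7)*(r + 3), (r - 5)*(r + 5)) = 1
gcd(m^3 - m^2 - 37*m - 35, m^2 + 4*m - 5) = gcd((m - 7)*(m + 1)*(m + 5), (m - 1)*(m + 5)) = m + 5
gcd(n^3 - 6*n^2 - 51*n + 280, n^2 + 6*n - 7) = n + 7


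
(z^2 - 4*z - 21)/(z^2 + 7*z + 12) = (z - 7)/(z + 4)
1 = 1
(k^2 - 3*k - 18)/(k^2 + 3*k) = (k - 6)/k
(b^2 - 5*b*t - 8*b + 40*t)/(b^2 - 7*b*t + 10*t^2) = (8 - b)/(-b + 2*t)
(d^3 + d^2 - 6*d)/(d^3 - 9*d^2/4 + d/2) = 4*(d + 3)/(4*d - 1)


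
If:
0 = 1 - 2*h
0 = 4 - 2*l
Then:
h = 1/2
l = 2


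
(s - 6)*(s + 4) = s^2 - 2*s - 24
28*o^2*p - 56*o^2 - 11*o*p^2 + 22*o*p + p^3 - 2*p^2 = (-7*o + p)*(-4*o + p)*(p - 2)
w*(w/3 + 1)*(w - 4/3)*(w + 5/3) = w^4/3 + 10*w^3/9 - 11*w^2/27 - 20*w/9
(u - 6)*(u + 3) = u^2 - 3*u - 18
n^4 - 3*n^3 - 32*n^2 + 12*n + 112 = (n - 7)*(n - 2)*(n + 2)*(n + 4)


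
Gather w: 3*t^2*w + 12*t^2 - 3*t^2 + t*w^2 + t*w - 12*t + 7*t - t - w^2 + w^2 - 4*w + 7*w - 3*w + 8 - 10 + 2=9*t^2 + t*w^2 - 6*t + w*(3*t^2 + t)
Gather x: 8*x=8*x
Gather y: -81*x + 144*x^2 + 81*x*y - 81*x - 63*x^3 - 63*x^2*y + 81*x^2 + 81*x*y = -63*x^3 + 225*x^2 - 162*x + y*(-63*x^2 + 162*x)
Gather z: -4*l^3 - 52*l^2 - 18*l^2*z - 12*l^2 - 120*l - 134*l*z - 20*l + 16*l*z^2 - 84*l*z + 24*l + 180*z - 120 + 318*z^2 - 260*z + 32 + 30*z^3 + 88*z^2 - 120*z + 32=-4*l^3 - 64*l^2 - 116*l + 30*z^3 + z^2*(16*l + 406) + z*(-18*l^2 - 218*l - 200) - 56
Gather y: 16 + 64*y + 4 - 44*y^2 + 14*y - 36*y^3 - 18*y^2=-36*y^3 - 62*y^2 + 78*y + 20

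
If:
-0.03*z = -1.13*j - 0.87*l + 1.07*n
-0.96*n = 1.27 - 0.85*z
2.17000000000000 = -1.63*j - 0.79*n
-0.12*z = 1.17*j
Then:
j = 0.22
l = -4.28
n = -3.19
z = -2.11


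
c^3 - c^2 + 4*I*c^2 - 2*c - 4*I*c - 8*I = (c - 2)*(c + 1)*(c + 4*I)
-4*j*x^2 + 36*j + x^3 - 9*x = (-4*j + x)*(x - 3)*(x + 3)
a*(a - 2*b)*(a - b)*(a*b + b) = a^4*b - 3*a^3*b^2 + a^3*b + 2*a^2*b^3 - 3*a^2*b^2 + 2*a*b^3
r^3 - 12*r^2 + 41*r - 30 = (r - 6)*(r - 5)*(r - 1)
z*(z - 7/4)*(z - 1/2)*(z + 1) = z^4 - 5*z^3/4 - 11*z^2/8 + 7*z/8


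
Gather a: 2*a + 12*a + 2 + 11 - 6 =14*a + 7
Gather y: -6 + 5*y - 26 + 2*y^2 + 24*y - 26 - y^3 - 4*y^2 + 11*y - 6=-y^3 - 2*y^2 + 40*y - 64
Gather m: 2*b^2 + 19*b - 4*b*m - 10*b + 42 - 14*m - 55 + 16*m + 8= 2*b^2 + 9*b + m*(2 - 4*b) - 5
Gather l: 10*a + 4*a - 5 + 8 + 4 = 14*a + 7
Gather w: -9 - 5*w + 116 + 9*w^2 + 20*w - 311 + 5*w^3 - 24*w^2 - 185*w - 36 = 5*w^3 - 15*w^2 - 170*w - 240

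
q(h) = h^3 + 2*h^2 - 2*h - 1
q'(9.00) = 277.00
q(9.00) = 872.00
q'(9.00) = 277.00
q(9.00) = 872.00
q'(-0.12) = -2.44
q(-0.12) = -0.73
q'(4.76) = 85.01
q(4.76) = 142.65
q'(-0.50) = -3.25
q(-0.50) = 0.38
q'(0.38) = -0.05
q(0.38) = -1.42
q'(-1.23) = -2.38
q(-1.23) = 2.62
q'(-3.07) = 13.99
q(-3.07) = -4.94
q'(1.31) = 8.39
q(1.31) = 2.06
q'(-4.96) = 51.96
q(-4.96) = -63.90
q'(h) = 3*h^2 + 4*h - 2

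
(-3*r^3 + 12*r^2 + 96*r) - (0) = -3*r^3 + 12*r^2 + 96*r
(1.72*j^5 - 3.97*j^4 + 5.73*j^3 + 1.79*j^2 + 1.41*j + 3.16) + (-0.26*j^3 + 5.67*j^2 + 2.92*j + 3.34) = 1.72*j^5 - 3.97*j^4 + 5.47*j^3 + 7.46*j^2 + 4.33*j + 6.5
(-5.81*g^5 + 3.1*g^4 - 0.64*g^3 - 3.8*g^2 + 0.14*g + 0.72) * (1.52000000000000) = -8.8312*g^5 + 4.712*g^4 - 0.9728*g^3 - 5.776*g^2 + 0.2128*g + 1.0944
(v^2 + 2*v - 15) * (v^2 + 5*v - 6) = v^4 + 7*v^3 - 11*v^2 - 87*v + 90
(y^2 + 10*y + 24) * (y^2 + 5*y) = y^4 + 15*y^3 + 74*y^2 + 120*y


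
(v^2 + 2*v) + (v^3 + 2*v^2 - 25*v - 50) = v^3 + 3*v^2 - 23*v - 50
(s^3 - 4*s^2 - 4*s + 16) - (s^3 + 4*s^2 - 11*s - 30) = -8*s^2 + 7*s + 46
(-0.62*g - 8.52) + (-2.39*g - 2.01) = -3.01*g - 10.53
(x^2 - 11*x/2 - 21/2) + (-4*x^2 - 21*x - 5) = -3*x^2 - 53*x/2 - 31/2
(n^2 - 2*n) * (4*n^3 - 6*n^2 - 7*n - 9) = 4*n^5 - 14*n^4 + 5*n^3 + 5*n^2 + 18*n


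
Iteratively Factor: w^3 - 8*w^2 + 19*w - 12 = (w - 4)*(w^2 - 4*w + 3) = (w - 4)*(w - 1)*(w - 3)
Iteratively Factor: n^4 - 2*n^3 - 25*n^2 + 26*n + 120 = (n - 5)*(n^3 + 3*n^2 - 10*n - 24) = (n - 5)*(n - 3)*(n^2 + 6*n + 8) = (n - 5)*(n - 3)*(n + 4)*(n + 2)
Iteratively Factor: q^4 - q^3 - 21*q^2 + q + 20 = (q + 1)*(q^3 - 2*q^2 - 19*q + 20) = (q - 1)*(q + 1)*(q^2 - q - 20) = (q - 5)*(q - 1)*(q + 1)*(q + 4)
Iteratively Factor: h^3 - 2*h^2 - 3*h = (h + 1)*(h^2 - 3*h) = (h - 3)*(h + 1)*(h)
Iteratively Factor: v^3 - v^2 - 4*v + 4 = (v + 2)*(v^2 - 3*v + 2) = (v - 1)*(v + 2)*(v - 2)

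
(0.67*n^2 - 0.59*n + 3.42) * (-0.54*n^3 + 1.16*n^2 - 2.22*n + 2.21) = -0.3618*n^5 + 1.0958*n^4 - 4.0186*n^3 + 6.7577*n^2 - 8.8963*n + 7.5582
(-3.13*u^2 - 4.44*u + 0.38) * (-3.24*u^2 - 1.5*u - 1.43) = 10.1412*u^4 + 19.0806*u^3 + 9.9047*u^2 + 5.7792*u - 0.5434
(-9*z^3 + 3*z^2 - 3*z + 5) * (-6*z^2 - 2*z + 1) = 54*z^5 + 3*z^3 - 21*z^2 - 13*z + 5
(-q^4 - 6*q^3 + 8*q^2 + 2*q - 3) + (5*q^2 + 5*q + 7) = -q^4 - 6*q^3 + 13*q^2 + 7*q + 4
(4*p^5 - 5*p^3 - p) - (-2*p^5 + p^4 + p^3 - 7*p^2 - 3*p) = 6*p^5 - p^4 - 6*p^3 + 7*p^2 + 2*p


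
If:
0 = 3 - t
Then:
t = 3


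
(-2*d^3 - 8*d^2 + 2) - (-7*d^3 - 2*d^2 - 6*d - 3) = 5*d^3 - 6*d^2 + 6*d + 5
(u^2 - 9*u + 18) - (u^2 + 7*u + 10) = 8 - 16*u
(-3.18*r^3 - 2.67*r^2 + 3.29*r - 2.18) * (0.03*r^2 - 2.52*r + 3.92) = -0.0954*r^5 + 7.9335*r^4 - 5.6385*r^3 - 18.8226*r^2 + 18.3904*r - 8.5456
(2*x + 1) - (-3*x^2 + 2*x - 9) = 3*x^2 + 10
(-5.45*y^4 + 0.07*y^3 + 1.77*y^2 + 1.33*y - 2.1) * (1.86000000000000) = -10.137*y^4 + 0.1302*y^3 + 3.2922*y^2 + 2.4738*y - 3.906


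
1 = 1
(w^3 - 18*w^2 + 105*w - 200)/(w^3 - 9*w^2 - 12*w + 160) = (w - 5)/(w + 4)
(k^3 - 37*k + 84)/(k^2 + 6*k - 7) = (k^2 - 7*k + 12)/(k - 1)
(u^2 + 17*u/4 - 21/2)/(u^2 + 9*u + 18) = (u - 7/4)/(u + 3)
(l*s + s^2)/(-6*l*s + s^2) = (l + s)/(-6*l + s)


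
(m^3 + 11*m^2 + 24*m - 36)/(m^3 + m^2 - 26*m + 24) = (m + 6)/(m - 4)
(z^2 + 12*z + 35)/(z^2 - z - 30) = (z + 7)/(z - 6)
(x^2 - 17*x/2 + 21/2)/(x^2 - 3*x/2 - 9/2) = (-2*x^2 + 17*x - 21)/(-2*x^2 + 3*x + 9)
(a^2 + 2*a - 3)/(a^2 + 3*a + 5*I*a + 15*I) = (a - 1)/(a + 5*I)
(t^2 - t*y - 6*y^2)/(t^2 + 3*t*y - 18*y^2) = (t + 2*y)/(t + 6*y)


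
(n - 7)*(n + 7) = n^2 - 49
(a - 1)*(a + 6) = a^2 + 5*a - 6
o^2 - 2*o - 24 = (o - 6)*(o + 4)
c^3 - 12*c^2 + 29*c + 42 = (c - 7)*(c - 6)*(c + 1)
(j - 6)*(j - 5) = j^2 - 11*j + 30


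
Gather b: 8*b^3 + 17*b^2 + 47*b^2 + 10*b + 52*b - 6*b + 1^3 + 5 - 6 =8*b^3 + 64*b^2 + 56*b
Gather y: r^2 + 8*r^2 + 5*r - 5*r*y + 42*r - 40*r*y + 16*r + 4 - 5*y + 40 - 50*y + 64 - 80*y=9*r^2 + 63*r + y*(-45*r - 135) + 108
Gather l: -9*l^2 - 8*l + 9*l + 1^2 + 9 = -9*l^2 + l + 10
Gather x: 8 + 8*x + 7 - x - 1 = 7*x + 14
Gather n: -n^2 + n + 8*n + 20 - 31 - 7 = -n^2 + 9*n - 18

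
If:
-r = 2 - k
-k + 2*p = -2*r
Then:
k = r + 2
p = 1 - r/2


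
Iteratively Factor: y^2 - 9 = (y - 3)*(y + 3)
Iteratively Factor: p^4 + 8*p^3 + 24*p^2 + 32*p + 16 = (p + 2)*(p^3 + 6*p^2 + 12*p + 8) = (p + 2)^2*(p^2 + 4*p + 4) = (p + 2)^3*(p + 2)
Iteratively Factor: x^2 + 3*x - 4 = (x - 1)*(x + 4)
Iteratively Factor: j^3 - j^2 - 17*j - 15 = (j + 3)*(j^2 - 4*j - 5) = (j + 1)*(j + 3)*(j - 5)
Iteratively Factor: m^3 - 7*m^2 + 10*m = (m - 2)*(m^2 - 5*m) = (m - 5)*(m - 2)*(m)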